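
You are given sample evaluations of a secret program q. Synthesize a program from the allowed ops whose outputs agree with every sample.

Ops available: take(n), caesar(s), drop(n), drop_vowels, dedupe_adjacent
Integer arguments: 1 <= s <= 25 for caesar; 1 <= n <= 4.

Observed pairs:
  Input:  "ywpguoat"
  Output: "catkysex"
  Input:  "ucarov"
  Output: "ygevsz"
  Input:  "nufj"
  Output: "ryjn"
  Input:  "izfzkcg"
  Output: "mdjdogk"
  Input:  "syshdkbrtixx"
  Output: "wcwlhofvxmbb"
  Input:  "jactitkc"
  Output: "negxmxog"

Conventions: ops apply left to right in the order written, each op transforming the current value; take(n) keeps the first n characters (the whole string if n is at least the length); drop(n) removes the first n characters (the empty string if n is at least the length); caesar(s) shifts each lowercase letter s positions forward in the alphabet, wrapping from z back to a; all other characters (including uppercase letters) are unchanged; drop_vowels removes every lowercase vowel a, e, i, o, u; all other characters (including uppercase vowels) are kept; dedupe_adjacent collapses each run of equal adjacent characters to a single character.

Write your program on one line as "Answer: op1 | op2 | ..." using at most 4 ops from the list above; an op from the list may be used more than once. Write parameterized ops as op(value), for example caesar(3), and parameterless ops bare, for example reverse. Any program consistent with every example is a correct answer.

caesar(7) | caesar(22) | caesar(1)

Check, running the answer program on each example:
  "ywpguoat" -> "fdwnbvha" -> "bzsjxrdw" -> "catkysex"
  "ucarov" -> "bjhyvc" -> "xfdury" -> "ygevsz"
  "nufj" -> "ubmq" -> "qxim" -> "ryjn"
  "izfzkcg" -> "pgmgrjn" -> "lcicnfj" -> "mdjdogk"
  "syshdkbrtixx" -> "zfzokriyapee" -> "vbvkgneuwlaa" -> "wcwlhofvxmbb"
  "jactitkc" -> "qhjaparj" -> "mdfwlwnf" -> "negxmxog"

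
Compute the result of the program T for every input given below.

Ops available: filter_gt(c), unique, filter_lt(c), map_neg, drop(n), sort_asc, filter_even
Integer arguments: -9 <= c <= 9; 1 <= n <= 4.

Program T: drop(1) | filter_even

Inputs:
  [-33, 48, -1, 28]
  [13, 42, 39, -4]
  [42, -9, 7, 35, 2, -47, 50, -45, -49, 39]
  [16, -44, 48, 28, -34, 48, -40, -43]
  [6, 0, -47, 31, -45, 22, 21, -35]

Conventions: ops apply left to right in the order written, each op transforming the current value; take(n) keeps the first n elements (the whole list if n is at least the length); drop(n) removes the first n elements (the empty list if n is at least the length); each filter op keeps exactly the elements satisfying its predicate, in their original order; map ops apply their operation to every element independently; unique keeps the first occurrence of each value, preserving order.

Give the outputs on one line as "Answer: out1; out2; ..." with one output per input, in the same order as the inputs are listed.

Execution, op by op:
  [-33, 48, -1, 28] -> [48, -1, 28] -> [48, 28]
  [13, 42, 39, -4] -> [42, 39, -4] -> [42, -4]
  [42, -9, 7, 35, 2, -47, 50, -45, -49, 39] -> [-9, 7, 35, 2, -47, 50, -45, -49, 39] -> [2, 50]
  [16, -44, 48, 28, -34, 48, -40, -43] -> [-44, 48, 28, -34, 48, -40, -43] -> [-44, 48, 28, -34, 48, -40]
  [6, 0, -47, 31, -45, 22, 21, -35] -> [0, -47, 31, -45, 22, 21, -35] -> [0, 22]

[48, 28]; [42, -4]; [2, 50]; [-44, 48, 28, -34, 48, -40]; [0, 22]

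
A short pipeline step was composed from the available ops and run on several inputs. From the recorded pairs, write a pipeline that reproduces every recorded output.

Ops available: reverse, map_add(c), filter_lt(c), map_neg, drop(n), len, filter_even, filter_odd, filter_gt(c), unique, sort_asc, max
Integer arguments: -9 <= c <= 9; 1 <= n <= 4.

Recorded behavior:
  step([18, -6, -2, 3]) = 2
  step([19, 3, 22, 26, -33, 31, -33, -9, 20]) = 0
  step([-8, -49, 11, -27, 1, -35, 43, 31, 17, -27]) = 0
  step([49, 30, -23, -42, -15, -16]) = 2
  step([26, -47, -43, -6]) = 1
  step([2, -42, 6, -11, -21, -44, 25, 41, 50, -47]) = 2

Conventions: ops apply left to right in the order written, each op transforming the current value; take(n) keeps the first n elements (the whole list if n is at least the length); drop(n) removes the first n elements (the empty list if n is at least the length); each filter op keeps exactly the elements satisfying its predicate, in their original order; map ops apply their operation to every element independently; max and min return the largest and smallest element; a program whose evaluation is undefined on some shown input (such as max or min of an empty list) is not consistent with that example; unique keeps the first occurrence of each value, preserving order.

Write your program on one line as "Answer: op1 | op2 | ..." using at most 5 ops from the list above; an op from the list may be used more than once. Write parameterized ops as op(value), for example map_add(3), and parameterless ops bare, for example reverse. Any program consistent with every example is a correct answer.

drop(1) | filter_lt(-1) | filter_even | map_add(-7) | len

Check, running the answer program on each example:
  [18, -6, -2, 3] -> [-6, -2, 3] -> [-6, -2] -> [-6, -2] -> [-13, -9] -> 2
  [19, 3, 22, 26, -33, 31, -33, -9, 20] -> [3, 22, 26, -33, 31, -33, -9, 20] -> [-33, -33, -9] -> [] -> [] -> 0
  [-8, -49, 11, -27, 1, -35, 43, 31, 17, -27] -> [-49, 11, -27, 1, -35, 43, 31, 17, -27] -> [-49, -27, -35, -27] -> [] -> [] -> 0
  [49, 30, -23, -42, -15, -16] -> [30, -23, -42, -15, -16] -> [-23, -42, -15, -16] -> [-42, -16] -> [-49, -23] -> 2
  [26, -47, -43, -6] -> [-47, -43, -6] -> [-47, -43, -6] -> [-6] -> [-13] -> 1
  [2, -42, 6, -11, -21, -44, 25, 41, 50, -47] -> [-42, 6, -11, -21, -44, 25, 41, 50, -47] -> [-42, -11, -21, -44, -47] -> [-42, -44] -> [-49, -51] -> 2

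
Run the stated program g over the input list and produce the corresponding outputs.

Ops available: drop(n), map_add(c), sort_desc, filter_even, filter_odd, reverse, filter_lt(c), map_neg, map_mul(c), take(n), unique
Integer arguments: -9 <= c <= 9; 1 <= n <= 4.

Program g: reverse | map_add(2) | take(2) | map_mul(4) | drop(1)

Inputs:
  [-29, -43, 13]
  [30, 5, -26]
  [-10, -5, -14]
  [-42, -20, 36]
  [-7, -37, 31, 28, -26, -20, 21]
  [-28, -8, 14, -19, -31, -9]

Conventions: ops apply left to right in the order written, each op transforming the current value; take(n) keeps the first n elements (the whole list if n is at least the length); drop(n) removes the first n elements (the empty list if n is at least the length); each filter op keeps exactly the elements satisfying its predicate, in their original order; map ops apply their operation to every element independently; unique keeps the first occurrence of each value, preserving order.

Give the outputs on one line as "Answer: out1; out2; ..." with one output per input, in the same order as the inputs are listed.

Execution, op by op:
  [-29, -43, 13] -> [13, -43, -29] -> [15, -41, -27] -> [15, -41] -> [60, -164] -> [-164]
  [30, 5, -26] -> [-26, 5, 30] -> [-24, 7, 32] -> [-24, 7] -> [-96, 28] -> [28]
  [-10, -5, -14] -> [-14, -5, -10] -> [-12, -3, -8] -> [-12, -3] -> [-48, -12] -> [-12]
  [-42, -20, 36] -> [36, -20, -42] -> [38, -18, -40] -> [38, -18] -> [152, -72] -> [-72]
  [-7, -37, 31, 28, -26, -20, 21] -> [21, -20, -26, 28, 31, -37, -7] -> [23, -18, -24, 30, 33, -35, -5] -> [23, -18] -> [92, -72] -> [-72]
  [-28, -8, 14, -19, -31, -9] -> [-9, -31, -19, 14, -8, -28] -> [-7, -29, -17, 16, -6, -26] -> [-7, -29] -> [-28, -116] -> [-116]

[-164]; [28]; [-12]; [-72]; [-72]; [-116]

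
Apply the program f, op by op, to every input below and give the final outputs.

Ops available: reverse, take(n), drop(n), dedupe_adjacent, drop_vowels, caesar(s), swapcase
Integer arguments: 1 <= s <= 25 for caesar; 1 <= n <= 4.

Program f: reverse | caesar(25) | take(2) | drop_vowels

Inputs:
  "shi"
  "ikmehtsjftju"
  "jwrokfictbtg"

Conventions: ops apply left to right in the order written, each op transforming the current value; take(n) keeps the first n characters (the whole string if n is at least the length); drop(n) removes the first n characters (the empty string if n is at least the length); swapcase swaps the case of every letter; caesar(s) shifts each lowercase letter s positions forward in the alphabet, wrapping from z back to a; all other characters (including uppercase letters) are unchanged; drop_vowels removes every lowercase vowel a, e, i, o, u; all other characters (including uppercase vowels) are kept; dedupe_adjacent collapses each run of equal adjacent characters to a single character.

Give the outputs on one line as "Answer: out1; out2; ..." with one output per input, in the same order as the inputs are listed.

Execution, op by op:
  "shi" -> "ihs" -> "hgr" -> "hg" -> "hg"
  "ikmehtsjftju" -> "ujtfjsthemki" -> "tiseirsgdljh" -> "ti" -> "t"
  "jwrokfictbtg" -> "gtbtcifkorwj" -> "fsasbhejnqvi" -> "fs" -> "fs"

"hg"; "t"; "fs"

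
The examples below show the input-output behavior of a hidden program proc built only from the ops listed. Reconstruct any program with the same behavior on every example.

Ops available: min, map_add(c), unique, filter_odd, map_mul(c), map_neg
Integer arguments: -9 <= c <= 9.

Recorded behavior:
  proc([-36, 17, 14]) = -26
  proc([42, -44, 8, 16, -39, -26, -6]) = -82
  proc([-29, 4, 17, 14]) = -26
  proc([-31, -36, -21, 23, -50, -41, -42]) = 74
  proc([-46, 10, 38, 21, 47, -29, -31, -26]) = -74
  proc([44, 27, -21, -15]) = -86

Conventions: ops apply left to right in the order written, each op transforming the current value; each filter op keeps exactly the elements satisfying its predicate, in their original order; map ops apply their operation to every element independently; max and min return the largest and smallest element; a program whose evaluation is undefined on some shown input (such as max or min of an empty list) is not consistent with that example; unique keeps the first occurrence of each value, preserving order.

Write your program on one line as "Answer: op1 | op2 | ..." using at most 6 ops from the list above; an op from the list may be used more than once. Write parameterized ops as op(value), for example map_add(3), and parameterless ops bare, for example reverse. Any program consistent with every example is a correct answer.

map_add(-1) | map_neg | filter_odd | map_mul(-2) | map_neg | min

Check, running the answer program on each example:
  [-36, 17, 14] -> [-37, 16, 13] -> [37, -16, -13] -> [37, -13] -> [-74, 26] -> [74, -26] -> -26
  [42, -44, 8, 16, -39, -26, -6] -> [41, -45, 7, 15, -40, -27, -7] -> [-41, 45, -7, -15, 40, 27, 7] -> [-41, 45, -7, -15, 27, 7] -> [82, -90, 14, 30, -54, -14] -> [-82, 90, -14, -30, 54, 14] -> -82
  [-29, 4, 17, 14] -> [-30, 3, 16, 13] -> [30, -3, -16, -13] -> [-3, -13] -> [6, 26] -> [-6, -26] -> -26
  [-31, -36, -21, 23, -50, -41, -42] -> [-32, -37, -22, 22, -51, -42, -43] -> [32, 37, 22, -22, 51, 42, 43] -> [37, 51, 43] -> [-74, -102, -86] -> [74, 102, 86] -> 74
  [-46, 10, 38, 21, 47, -29, -31, -26] -> [-47, 9, 37, 20, 46, -30, -32, -27] -> [47, -9, -37, -20, -46, 30, 32, 27] -> [47, -9, -37, 27] -> [-94, 18, 74, -54] -> [94, -18, -74, 54] -> -74
  [44, 27, -21, -15] -> [43, 26, -22, -16] -> [-43, -26, 22, 16] -> [-43] -> [86] -> [-86] -> -86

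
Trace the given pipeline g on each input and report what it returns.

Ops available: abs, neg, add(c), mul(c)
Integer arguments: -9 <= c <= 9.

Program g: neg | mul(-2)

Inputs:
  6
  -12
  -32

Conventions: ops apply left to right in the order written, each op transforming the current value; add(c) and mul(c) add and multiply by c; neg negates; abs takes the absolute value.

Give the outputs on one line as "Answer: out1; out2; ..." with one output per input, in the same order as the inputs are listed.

Execution, op by op:
  6 -> -6 -> 12
  -12 -> 12 -> -24
  -32 -> 32 -> -64

12; -24; -64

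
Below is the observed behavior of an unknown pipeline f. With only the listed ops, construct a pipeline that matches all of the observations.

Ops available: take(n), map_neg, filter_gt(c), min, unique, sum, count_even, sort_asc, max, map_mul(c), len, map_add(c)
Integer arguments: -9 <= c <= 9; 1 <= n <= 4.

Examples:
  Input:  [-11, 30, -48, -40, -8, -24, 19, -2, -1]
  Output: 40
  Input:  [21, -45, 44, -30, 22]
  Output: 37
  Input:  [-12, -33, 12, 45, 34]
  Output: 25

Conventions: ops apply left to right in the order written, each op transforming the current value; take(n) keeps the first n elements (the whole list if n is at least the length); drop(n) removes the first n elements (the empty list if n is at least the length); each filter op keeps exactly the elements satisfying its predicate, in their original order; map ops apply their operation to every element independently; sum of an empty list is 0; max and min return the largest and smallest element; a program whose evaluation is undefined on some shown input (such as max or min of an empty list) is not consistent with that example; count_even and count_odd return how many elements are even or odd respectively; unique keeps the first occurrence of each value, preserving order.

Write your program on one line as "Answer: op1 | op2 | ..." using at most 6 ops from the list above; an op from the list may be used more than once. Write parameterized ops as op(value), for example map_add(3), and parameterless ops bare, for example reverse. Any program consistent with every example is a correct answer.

sort_asc | map_add(8) | take(1) | map_mul(-1) | max

Check, running the answer program on each example:
  [-11, 30, -48, -40, -8, -24, 19, -2, -1] -> [-48, -40, -24, -11, -8, -2, -1, 19, 30] -> [-40, -32, -16, -3, 0, 6, 7, 27, 38] -> [-40] -> [40] -> 40
  [21, -45, 44, -30, 22] -> [-45, -30, 21, 22, 44] -> [-37, -22, 29, 30, 52] -> [-37] -> [37] -> 37
  [-12, -33, 12, 45, 34] -> [-33, -12, 12, 34, 45] -> [-25, -4, 20, 42, 53] -> [-25] -> [25] -> 25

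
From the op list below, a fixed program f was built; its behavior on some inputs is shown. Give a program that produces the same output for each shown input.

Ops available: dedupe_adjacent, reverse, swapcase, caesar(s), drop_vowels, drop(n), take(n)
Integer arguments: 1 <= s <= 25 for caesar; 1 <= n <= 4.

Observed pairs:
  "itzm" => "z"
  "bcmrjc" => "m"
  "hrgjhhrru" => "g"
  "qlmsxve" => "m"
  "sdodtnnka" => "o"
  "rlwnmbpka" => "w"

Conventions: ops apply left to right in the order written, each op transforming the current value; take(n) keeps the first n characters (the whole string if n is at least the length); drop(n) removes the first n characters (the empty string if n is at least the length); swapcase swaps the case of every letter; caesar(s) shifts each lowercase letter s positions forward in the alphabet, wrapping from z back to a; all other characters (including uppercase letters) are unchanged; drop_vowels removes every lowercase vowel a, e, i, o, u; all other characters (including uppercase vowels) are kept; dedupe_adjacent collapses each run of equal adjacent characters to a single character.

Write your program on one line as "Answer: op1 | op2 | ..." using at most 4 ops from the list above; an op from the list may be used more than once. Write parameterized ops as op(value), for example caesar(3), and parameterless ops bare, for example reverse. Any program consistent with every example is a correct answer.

drop(1) | take(2) | drop(1)

Check, running the answer program on each example:
  "itzm" -> "tzm" -> "tz" -> "z"
  "bcmrjc" -> "cmrjc" -> "cm" -> "m"
  "hrgjhhrru" -> "rgjhhrru" -> "rg" -> "g"
  "qlmsxve" -> "lmsxve" -> "lm" -> "m"
  "sdodtnnka" -> "dodtnnka" -> "do" -> "o"
  "rlwnmbpka" -> "lwnmbpka" -> "lw" -> "w"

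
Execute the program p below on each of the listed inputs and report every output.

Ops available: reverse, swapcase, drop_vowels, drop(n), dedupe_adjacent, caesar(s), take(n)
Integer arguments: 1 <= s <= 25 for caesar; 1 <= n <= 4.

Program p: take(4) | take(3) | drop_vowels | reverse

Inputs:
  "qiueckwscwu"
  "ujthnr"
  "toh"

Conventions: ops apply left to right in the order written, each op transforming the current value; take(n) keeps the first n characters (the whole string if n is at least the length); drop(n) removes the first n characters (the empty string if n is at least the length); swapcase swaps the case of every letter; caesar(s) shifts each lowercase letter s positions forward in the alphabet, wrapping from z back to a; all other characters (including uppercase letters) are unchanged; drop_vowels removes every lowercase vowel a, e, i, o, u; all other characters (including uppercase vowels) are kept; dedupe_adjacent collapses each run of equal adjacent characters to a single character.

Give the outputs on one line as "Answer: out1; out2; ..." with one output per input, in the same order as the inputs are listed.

Execution, op by op:
  "qiueckwscwu" -> "qiue" -> "qiu" -> "q" -> "q"
  "ujthnr" -> "ujth" -> "ujt" -> "jt" -> "tj"
  "toh" -> "toh" -> "toh" -> "th" -> "ht"

"q"; "tj"; "ht"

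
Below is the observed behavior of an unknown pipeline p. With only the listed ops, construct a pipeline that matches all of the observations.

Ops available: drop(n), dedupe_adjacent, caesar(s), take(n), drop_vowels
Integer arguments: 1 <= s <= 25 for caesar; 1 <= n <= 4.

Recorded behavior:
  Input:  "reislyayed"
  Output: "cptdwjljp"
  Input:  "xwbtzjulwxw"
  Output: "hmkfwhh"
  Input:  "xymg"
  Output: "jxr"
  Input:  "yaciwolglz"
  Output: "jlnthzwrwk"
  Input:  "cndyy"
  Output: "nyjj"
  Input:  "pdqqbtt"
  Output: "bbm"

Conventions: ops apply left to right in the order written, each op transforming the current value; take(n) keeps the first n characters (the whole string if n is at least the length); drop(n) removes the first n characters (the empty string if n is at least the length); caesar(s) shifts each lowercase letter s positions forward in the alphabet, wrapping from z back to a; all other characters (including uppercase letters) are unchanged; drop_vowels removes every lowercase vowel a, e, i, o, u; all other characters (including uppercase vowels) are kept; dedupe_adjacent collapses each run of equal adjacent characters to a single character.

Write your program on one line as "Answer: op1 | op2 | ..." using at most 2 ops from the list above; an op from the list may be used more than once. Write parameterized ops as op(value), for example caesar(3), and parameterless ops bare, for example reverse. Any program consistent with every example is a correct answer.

caesar(11) | drop_vowels

Check, running the answer program on each example:
  "reislyayed" -> "cptdwjljpo" -> "cptdwjljp"
  "xwbtzjulwxw" -> "ihmekufwhih" -> "hmkfwhh"
  "xymg" -> "ijxr" -> "jxr"
  "yaciwolglz" -> "jlnthzwrwk" -> "jlnthzwrwk"
  "cndyy" -> "nyojj" -> "nyjj"
  "pdqqbtt" -> "aobbmee" -> "bbm"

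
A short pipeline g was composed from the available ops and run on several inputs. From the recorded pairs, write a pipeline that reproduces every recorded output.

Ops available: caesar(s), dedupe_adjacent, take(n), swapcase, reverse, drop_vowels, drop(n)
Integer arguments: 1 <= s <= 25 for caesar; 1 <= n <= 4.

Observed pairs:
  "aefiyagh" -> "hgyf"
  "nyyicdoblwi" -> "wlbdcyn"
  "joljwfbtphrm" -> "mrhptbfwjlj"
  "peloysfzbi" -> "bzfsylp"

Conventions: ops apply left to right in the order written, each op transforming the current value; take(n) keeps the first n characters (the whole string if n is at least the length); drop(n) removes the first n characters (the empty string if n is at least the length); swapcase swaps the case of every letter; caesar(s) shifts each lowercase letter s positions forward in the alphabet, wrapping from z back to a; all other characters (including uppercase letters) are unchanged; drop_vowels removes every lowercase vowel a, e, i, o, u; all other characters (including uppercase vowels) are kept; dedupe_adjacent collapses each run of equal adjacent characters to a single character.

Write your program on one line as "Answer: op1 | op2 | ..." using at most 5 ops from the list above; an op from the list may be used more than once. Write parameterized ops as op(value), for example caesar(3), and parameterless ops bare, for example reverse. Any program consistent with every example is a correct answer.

dedupe_adjacent | drop_vowels | swapcase | reverse | swapcase

Check, running the answer program on each example:
  "aefiyagh" -> "aefiyagh" -> "fygh" -> "FYGH" -> "HGYF" -> "hgyf"
  "nyyicdoblwi" -> "nyicdoblwi" -> "nycdblw" -> "NYCDBLW" -> "WLBDCYN" -> "wlbdcyn"
  "joljwfbtphrm" -> "joljwfbtphrm" -> "jljwfbtphrm" -> "JLJWFBTPHRM" -> "MRHPTBFWJLJ" -> "mrhptbfwjlj"
  "peloysfzbi" -> "peloysfzbi" -> "plysfzb" -> "PLYSFZB" -> "BZFSYLP" -> "bzfsylp"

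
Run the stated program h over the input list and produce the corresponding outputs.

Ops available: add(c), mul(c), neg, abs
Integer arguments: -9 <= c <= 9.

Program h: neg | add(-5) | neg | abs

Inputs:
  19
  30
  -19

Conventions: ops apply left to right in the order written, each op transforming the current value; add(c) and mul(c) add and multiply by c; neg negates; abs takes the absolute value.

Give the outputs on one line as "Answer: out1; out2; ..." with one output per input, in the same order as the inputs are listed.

24; 35; 14

Execution, op by op:
  19 -> -19 -> -24 -> 24 -> 24
  30 -> -30 -> -35 -> 35 -> 35
  -19 -> 19 -> 14 -> -14 -> 14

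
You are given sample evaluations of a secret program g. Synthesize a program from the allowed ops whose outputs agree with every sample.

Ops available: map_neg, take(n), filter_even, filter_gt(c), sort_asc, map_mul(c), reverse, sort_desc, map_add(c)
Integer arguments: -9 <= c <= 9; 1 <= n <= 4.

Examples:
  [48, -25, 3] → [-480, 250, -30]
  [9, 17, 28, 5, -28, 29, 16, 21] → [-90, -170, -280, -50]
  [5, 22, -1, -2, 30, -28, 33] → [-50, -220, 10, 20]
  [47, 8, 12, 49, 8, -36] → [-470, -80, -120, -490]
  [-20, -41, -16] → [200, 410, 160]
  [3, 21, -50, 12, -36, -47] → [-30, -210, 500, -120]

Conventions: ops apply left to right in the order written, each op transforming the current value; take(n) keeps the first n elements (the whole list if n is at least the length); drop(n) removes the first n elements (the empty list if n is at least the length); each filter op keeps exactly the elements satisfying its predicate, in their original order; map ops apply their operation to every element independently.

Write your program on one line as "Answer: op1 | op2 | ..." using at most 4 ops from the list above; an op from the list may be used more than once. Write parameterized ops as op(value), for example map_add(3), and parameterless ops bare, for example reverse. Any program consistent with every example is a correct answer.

map_mul(5) | map_neg | take(4) | map_mul(2)

Check, running the answer program on each example:
  [48, -25, 3] -> [240, -125, 15] -> [-240, 125, -15] -> [-240, 125, -15] -> [-480, 250, -30]
  [9, 17, 28, 5, -28, 29, 16, 21] -> [45, 85, 140, 25, -140, 145, 80, 105] -> [-45, -85, -140, -25, 140, -145, -80, -105] -> [-45, -85, -140, -25] -> [-90, -170, -280, -50]
  [5, 22, -1, -2, 30, -28, 33] -> [25, 110, -5, -10, 150, -140, 165] -> [-25, -110, 5, 10, -150, 140, -165] -> [-25, -110, 5, 10] -> [-50, -220, 10, 20]
  [47, 8, 12, 49, 8, -36] -> [235, 40, 60, 245, 40, -180] -> [-235, -40, -60, -245, -40, 180] -> [-235, -40, -60, -245] -> [-470, -80, -120, -490]
  [-20, -41, -16] -> [-100, -205, -80] -> [100, 205, 80] -> [100, 205, 80] -> [200, 410, 160]
  [3, 21, -50, 12, -36, -47] -> [15, 105, -250, 60, -180, -235] -> [-15, -105, 250, -60, 180, 235] -> [-15, -105, 250, -60] -> [-30, -210, 500, -120]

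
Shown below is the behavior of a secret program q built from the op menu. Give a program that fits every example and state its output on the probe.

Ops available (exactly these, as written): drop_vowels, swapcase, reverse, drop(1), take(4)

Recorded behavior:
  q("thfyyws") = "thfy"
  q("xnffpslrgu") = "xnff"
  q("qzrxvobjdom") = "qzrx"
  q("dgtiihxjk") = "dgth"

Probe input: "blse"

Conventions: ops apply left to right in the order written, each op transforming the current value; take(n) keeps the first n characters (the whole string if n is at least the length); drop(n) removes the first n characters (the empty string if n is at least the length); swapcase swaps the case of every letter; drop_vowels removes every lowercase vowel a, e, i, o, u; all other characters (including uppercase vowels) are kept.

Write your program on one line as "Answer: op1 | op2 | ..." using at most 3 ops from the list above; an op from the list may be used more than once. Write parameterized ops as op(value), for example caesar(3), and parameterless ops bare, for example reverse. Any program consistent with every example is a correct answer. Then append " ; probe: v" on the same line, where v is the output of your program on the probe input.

drop_vowels | take(4) ; probe: "bls"

Check, running the answer program on each example:
  "thfyyws" -> "thfyyws" -> "thfy"
  "xnffpslrgu" -> "xnffpslrg" -> "xnff"
  "qzrxvobjdom" -> "qzrxvbjdm" -> "qzrx"
  "dgtiihxjk" -> "dgthxjk" -> "dgth"
  probe: "blse" -> "bls" -> "bls"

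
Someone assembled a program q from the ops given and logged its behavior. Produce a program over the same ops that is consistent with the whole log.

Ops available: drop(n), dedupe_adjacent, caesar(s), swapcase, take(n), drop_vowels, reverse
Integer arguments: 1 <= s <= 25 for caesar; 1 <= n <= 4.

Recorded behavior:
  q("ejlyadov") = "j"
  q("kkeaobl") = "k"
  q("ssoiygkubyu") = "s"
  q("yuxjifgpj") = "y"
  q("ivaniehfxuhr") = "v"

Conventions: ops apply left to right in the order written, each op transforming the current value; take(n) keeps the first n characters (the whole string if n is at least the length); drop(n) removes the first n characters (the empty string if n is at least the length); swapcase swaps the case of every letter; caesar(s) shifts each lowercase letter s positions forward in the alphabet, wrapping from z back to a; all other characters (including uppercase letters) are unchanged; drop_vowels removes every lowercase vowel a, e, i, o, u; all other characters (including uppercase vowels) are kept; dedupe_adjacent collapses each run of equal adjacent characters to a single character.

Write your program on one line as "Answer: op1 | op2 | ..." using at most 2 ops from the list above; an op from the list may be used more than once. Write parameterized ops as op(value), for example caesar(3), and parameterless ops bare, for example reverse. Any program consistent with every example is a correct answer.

drop_vowels | take(1)

Check, running the answer program on each example:
  "ejlyadov" -> "jlydv" -> "j"
  "kkeaobl" -> "kkbl" -> "k"
  "ssoiygkubyu" -> "ssygkby" -> "s"
  "yuxjifgpj" -> "yxjfgpj" -> "y"
  "ivaniehfxuhr" -> "vnhfxhr" -> "v"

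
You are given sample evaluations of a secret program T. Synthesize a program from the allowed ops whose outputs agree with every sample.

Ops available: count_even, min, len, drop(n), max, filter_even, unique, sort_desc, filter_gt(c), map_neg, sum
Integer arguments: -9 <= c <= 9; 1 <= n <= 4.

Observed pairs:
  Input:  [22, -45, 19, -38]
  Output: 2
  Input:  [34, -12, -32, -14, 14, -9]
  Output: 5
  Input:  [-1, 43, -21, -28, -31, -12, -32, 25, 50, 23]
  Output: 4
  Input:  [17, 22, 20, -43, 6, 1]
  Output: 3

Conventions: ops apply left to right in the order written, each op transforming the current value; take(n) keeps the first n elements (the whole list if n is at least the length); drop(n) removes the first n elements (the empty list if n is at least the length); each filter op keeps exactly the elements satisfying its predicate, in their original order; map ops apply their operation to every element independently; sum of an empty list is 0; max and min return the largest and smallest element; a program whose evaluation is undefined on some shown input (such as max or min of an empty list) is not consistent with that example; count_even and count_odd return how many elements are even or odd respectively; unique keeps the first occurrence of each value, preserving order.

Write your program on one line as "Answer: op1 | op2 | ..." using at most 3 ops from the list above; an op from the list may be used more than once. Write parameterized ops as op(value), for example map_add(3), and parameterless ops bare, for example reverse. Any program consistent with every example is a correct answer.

filter_even | len

Check, running the answer program on each example:
  [22, -45, 19, -38] -> [22, -38] -> 2
  [34, -12, -32, -14, 14, -9] -> [34, -12, -32, -14, 14] -> 5
  [-1, 43, -21, -28, -31, -12, -32, 25, 50, 23] -> [-28, -12, -32, 50] -> 4
  [17, 22, 20, -43, 6, 1] -> [22, 20, 6] -> 3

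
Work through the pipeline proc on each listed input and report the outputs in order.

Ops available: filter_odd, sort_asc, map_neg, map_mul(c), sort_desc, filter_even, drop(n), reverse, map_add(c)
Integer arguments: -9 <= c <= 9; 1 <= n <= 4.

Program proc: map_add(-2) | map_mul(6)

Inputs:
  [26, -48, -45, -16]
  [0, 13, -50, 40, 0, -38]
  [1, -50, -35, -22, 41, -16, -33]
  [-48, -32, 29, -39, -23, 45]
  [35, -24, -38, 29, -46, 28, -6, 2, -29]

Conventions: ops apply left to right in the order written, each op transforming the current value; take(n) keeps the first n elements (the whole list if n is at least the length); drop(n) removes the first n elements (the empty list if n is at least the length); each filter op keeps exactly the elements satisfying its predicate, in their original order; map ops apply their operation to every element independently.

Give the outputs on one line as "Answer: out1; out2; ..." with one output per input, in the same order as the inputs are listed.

Execution, op by op:
  [26, -48, -45, -16] -> [24, -50, -47, -18] -> [144, -300, -282, -108]
  [0, 13, -50, 40, 0, -38] -> [-2, 11, -52, 38, -2, -40] -> [-12, 66, -312, 228, -12, -240]
  [1, -50, -35, -22, 41, -16, -33] -> [-1, -52, -37, -24, 39, -18, -35] -> [-6, -312, -222, -144, 234, -108, -210]
  [-48, -32, 29, -39, -23, 45] -> [-50, -34, 27, -41, -25, 43] -> [-300, -204, 162, -246, -150, 258]
  [35, -24, -38, 29, -46, 28, -6, 2, -29] -> [33, -26, -40, 27, -48, 26, -8, 0, -31] -> [198, -156, -240, 162, -288, 156, -48, 0, -186]

[144, -300, -282, -108]; [-12, 66, -312, 228, -12, -240]; [-6, -312, -222, -144, 234, -108, -210]; [-300, -204, 162, -246, -150, 258]; [198, -156, -240, 162, -288, 156, -48, 0, -186]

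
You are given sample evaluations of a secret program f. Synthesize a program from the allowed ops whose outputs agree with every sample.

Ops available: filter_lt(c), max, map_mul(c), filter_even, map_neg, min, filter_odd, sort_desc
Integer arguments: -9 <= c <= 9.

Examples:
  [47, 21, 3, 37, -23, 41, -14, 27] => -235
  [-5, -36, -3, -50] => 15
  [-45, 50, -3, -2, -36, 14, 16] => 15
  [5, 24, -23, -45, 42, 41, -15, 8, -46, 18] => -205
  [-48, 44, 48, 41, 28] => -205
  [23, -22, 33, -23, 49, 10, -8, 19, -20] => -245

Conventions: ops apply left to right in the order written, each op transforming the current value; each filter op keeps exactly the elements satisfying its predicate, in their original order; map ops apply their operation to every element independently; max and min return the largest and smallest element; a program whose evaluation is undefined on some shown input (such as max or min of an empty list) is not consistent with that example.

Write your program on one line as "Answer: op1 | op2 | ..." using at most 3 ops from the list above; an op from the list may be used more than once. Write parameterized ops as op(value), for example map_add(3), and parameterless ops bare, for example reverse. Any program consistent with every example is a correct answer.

map_mul(-5) | filter_odd | min

Check, running the answer program on each example:
  [47, 21, 3, 37, -23, 41, -14, 27] -> [-235, -105, -15, -185, 115, -205, 70, -135] -> [-235, -105, -15, -185, 115, -205, -135] -> -235
  [-5, -36, -3, -50] -> [25, 180, 15, 250] -> [25, 15] -> 15
  [-45, 50, -3, -2, -36, 14, 16] -> [225, -250, 15, 10, 180, -70, -80] -> [225, 15] -> 15
  [5, 24, -23, -45, 42, 41, -15, 8, -46, 18] -> [-25, -120, 115, 225, -210, -205, 75, -40, 230, -90] -> [-25, 115, 225, -205, 75] -> -205
  [-48, 44, 48, 41, 28] -> [240, -220, -240, -205, -140] -> [-205] -> -205
  [23, -22, 33, -23, 49, 10, -8, 19, -20] -> [-115, 110, -165, 115, -245, -50, 40, -95, 100] -> [-115, -165, 115, -245, -95] -> -245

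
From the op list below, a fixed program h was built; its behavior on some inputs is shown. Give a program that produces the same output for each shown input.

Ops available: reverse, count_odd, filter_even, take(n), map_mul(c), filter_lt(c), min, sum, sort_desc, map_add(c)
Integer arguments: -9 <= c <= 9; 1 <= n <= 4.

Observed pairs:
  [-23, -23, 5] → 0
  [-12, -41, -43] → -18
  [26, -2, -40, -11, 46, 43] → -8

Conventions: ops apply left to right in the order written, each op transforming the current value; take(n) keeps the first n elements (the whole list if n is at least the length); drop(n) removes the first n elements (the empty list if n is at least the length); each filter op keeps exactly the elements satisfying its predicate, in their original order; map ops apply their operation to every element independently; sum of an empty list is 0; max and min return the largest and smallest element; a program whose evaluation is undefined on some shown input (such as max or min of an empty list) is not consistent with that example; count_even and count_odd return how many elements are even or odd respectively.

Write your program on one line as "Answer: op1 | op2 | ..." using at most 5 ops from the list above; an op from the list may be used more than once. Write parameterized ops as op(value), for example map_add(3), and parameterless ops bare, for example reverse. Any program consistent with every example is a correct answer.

take(2) | map_add(-6) | filter_even | filter_lt(1) | sum

Check, running the answer program on each example:
  [-23, -23, 5] -> [-23, -23] -> [-29, -29] -> [] -> [] -> 0
  [-12, -41, -43] -> [-12, -41] -> [-18, -47] -> [-18] -> [-18] -> -18
  [26, -2, -40, -11, 46, 43] -> [26, -2] -> [20, -8] -> [20, -8] -> [-8] -> -8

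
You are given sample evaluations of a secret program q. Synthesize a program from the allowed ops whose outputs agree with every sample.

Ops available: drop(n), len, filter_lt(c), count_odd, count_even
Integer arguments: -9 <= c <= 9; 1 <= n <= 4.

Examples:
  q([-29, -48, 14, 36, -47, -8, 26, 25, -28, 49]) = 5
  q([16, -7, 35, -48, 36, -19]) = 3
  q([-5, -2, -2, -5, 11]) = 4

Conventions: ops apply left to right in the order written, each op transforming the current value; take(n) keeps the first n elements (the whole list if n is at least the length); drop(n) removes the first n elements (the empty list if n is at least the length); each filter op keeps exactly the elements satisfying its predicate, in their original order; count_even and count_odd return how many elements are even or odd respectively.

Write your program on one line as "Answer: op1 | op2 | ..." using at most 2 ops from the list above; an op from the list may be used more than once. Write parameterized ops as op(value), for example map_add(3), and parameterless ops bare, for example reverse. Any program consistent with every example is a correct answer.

filter_lt(-1) | len

Check, running the answer program on each example:
  [-29, -48, 14, 36, -47, -8, 26, 25, -28, 49] -> [-29, -48, -47, -8, -28] -> 5
  [16, -7, 35, -48, 36, -19] -> [-7, -48, -19] -> 3
  [-5, -2, -2, -5, 11] -> [-5, -2, -2, -5] -> 4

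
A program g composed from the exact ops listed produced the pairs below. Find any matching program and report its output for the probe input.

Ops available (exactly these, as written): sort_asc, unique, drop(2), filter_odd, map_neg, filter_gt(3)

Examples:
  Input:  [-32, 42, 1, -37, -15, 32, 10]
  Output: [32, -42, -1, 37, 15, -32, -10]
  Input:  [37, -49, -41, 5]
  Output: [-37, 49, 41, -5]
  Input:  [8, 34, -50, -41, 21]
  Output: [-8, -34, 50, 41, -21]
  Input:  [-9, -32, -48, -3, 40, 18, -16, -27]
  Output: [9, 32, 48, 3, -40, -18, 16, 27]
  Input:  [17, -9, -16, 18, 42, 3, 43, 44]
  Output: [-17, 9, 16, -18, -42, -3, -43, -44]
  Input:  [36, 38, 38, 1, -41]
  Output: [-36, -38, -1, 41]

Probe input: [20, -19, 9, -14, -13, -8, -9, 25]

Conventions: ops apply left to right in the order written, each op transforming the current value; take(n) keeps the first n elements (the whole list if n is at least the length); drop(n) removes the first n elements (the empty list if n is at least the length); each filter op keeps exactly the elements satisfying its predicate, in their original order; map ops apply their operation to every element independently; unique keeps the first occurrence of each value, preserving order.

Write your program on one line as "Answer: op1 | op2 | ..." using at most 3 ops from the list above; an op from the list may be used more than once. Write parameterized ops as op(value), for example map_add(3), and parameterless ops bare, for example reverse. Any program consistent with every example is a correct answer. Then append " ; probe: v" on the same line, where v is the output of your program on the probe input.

map_neg | unique ; probe: [-20, 19, -9, 14, 13, 8, 9, -25]

Check, running the answer program on each example:
  [-32, 42, 1, -37, -15, 32, 10] -> [32, -42, -1, 37, 15, -32, -10] -> [32, -42, -1, 37, 15, -32, -10]
  [37, -49, -41, 5] -> [-37, 49, 41, -5] -> [-37, 49, 41, -5]
  [8, 34, -50, -41, 21] -> [-8, -34, 50, 41, -21] -> [-8, -34, 50, 41, -21]
  [-9, -32, -48, -3, 40, 18, -16, -27] -> [9, 32, 48, 3, -40, -18, 16, 27] -> [9, 32, 48, 3, -40, -18, 16, 27]
  [17, -9, -16, 18, 42, 3, 43, 44] -> [-17, 9, 16, -18, -42, -3, -43, -44] -> [-17, 9, 16, -18, -42, -3, -43, -44]
  [36, 38, 38, 1, -41] -> [-36, -38, -38, -1, 41] -> [-36, -38, -1, 41]
  probe: [20, -19, 9, -14, -13, -8, -9, 25] -> [-20, 19, -9, 14, 13, 8, 9, -25] -> [-20, 19, -9, 14, 13, 8, 9, -25]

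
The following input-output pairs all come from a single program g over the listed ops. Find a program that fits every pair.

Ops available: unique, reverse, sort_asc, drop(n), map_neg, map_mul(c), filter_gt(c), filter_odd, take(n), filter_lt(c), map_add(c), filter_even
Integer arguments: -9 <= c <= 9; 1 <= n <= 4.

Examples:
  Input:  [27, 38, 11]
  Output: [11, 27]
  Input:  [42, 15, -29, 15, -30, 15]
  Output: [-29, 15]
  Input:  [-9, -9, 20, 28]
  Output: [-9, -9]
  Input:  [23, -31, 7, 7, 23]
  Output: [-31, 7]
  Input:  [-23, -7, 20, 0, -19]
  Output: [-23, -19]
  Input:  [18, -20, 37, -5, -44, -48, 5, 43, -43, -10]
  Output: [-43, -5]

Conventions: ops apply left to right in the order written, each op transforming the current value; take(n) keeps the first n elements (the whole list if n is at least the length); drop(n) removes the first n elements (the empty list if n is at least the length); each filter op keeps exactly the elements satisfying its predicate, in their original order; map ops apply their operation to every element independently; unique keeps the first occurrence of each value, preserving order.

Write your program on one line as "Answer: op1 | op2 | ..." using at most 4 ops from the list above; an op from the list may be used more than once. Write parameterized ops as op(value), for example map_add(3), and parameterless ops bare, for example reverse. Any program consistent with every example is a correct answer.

sort_asc | filter_odd | take(2)

Check, running the answer program on each example:
  [27, 38, 11] -> [11, 27, 38] -> [11, 27] -> [11, 27]
  [42, 15, -29, 15, -30, 15] -> [-30, -29, 15, 15, 15, 42] -> [-29, 15, 15, 15] -> [-29, 15]
  [-9, -9, 20, 28] -> [-9, -9, 20, 28] -> [-9, -9] -> [-9, -9]
  [23, -31, 7, 7, 23] -> [-31, 7, 7, 23, 23] -> [-31, 7, 7, 23, 23] -> [-31, 7]
  [-23, -7, 20, 0, -19] -> [-23, -19, -7, 0, 20] -> [-23, -19, -7] -> [-23, -19]
  [18, -20, 37, -5, -44, -48, 5, 43, -43, -10] -> [-48, -44, -43, -20, -10, -5, 5, 18, 37, 43] -> [-43, -5, 5, 37, 43] -> [-43, -5]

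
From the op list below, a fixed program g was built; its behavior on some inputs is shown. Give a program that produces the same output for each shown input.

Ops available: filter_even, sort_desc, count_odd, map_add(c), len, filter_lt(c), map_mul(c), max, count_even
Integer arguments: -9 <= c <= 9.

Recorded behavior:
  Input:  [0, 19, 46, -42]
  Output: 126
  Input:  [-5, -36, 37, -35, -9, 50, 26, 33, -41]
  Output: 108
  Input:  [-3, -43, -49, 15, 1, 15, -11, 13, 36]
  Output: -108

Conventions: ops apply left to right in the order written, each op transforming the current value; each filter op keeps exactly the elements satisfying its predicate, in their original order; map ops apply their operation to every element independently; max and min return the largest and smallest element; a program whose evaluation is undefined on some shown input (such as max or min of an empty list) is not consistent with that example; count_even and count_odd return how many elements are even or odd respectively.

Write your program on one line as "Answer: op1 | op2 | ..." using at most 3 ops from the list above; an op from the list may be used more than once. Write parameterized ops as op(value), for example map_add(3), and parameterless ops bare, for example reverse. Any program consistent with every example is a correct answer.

map_mul(-3) | filter_even | max

Check, running the answer program on each example:
  [0, 19, 46, -42] -> [0, -57, -138, 126] -> [0, -138, 126] -> 126
  [-5, -36, 37, -35, -9, 50, 26, 33, -41] -> [15, 108, -111, 105, 27, -150, -78, -99, 123] -> [108, -150, -78] -> 108
  [-3, -43, -49, 15, 1, 15, -11, 13, 36] -> [9, 129, 147, -45, -3, -45, 33, -39, -108] -> [-108] -> -108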